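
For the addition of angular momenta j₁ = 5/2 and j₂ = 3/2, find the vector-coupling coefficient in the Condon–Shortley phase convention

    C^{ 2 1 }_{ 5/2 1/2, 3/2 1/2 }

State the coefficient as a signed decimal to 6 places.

triangle: 2!*3!*1!/7! = 12/5040
(j±m)!: 3!*2!*2!*1!*3!*1! = 144
prefactor² = (2J+1)*Δ*N² = 12/7
  k=1: −1/(1!*1!*1!*1!*2!*0!) = -1/2
  k=2: +1/(2!*0!*0!*0!*3!*1!) = 1/12
Σ = -5/12  ⇒  CG² = 12/7*(-5/12)² = 25/84
CG = −√(25/84) = -0.545545

−√(25/84) ≈ -0.545545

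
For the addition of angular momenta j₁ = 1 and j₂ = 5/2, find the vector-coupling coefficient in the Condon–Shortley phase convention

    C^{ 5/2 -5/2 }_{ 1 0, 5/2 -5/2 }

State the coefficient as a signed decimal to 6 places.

j₁+j₂−J=1  J+j₁−j₂=1  J−j₁+j₂=4  j₁+j₂+J+1=7
(j₁±m₁, j₂±m₂, J±M) = (1,1,0,5,0,5)
P² = 2880/7
sum k=0..0:
  [0] +1/24 = 1/24
S = 1/24
C² = P²·S² = 5/7 ; C = +0.845154

+√(5/7) ≈ +0.845154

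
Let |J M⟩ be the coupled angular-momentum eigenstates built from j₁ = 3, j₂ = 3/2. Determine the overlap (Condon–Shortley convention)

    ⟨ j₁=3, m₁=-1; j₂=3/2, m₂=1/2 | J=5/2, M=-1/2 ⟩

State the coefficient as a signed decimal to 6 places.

−√(1/70) = -0.119523

triangle: 2!×4!×1!/8! = 48/40320
(j±m)!: 2!×4!×2!×1!×2!×3! = 1152
prefactor² = (2J+1)×Δ×N² = 288/35
  k=1: −1/(1!×1!×3!×1!×1!×0!) = -1/6
  k=2: +1/(2!×0!×2!×0!×2!×1!) = 1/8
Σ = -1/24  ⇒  CG² = 288/35×(-1/24)² = 1/70
CG = −√(1/70) = -0.119523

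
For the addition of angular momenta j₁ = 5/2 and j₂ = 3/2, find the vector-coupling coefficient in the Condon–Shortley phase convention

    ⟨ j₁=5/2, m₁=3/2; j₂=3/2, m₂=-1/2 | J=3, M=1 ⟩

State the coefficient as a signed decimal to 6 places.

√[7·1!4!2!/8! · 4!1!1!2!4!2!] = √(96/5)
  +(−1)^0/∏(0,1,1,1,3,1)! = 1/6  (running 1/6)
  +(−1)^1/∏(1,0,0,0,4,2)! = -1/48  (running 7/48)
⟨..|..⟩ = √(96/5)·(7/48) = +0.639010

+0.639010  (= +√(49/120))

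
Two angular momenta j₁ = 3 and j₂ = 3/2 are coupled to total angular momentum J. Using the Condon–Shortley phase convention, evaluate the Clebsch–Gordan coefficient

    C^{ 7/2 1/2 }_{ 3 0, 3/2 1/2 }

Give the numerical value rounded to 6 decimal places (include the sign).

−√(2/21) ≈ -0.308607

j₁+j₂−J=1  J+j₁−j₂=5  J−j₁+j₂=2  j₁+j₂+J+1=9
(j₁±m₁, j₂±m₂, J±M) = (3,3,2,1,4,3)
P² = 384/7
sum k=0..1:
  [0] +1/24 = 1/24
  [1] −1/12 = -1/12
S = -1/24
C² = P²·S² = 2/21 ; C = -0.308607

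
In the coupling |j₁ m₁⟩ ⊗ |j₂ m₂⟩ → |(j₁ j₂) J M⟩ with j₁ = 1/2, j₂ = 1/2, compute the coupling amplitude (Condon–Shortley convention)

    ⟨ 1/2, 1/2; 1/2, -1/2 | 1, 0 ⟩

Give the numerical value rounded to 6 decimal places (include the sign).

+√(1/2) = +0.707107

j₁+j₂−J=0  J+j₁−j₂=1  J−j₁+j₂=1  j₁+j₂+J+1=3
(j₁±m₁, j₂±m₂, J±M) = (1,0,0,1,1,1)
P² = 1/2
sum k=0..0:
  [0] +1/1 = 1
S = 1
C² = P²·S² = 1/2 ; C = +0.707107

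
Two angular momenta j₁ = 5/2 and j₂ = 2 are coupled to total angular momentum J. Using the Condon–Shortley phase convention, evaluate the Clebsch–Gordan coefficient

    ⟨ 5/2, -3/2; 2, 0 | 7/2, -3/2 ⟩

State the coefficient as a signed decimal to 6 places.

−√(2/7) ≈ -0.534522

triangle: 1!×4!×3!/9! = 144/362880
(j±m)!: 1!×4!×2!×2!×2!×5! = 23040
prefactor² = (2J+1)×Δ×N² = 512/7
  k=0: +1/(0!×1!×4!×2!×0!×1!) = 1/48
  k=1: −1/(1!×0!×3!×1!×1!×2!) = -1/12
Σ = -1/16  ⇒  CG² = 512/7×(-1/16)² = 2/7
CG = −√(2/7) = -0.534522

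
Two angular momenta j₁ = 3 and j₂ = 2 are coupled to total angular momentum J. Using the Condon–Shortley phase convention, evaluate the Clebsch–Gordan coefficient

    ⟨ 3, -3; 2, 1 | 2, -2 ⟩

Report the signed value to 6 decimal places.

√[5·3!3!1!/8! · 0!6!3!1!0!4!] = √(3240/7)
  +(−1)^3/∏(3,0,3,0,0,1)! = -1/36  (running -1/36)
⟨..|..⟩ = √(3240/7)·(-1/36) = -0.597614

−√(5/14) = -0.597614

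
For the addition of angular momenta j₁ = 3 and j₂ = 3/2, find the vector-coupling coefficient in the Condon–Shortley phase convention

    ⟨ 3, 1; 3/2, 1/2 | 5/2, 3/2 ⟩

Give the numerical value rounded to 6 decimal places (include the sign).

√[6·2!4!1!/8! · 4!2!2!1!4!1!] = √(576/35)
  +(−1)^1/∏(1,1,1,1,3,0)! = -1/6  (running -1/6)
  +(−1)^2/∏(2,0,0,0,4,1)! = 1/48  (running -7/48)
⟨..|..⟩ = √(576/35)·(-7/48) = -0.591608

−√(7/20) ≈ -0.591608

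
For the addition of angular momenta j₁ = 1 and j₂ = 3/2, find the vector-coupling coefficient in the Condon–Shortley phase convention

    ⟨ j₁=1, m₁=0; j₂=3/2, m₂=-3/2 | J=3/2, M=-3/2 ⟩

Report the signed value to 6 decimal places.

+√(3/5) ≈ +0.774597

j₁+j₂−J=1  J+j₁−j₂=1  J−j₁+j₂=2  j₁+j₂+J+1=5
(j₁±m₁, j₂±m₂, J±M) = (1,1,0,3,0,3)
P² = 12/5
sum k=0..0:
  [0] +1/2 = 1/2
S = 1/2
C² = P²·S² = 3/5 ; C = +0.774597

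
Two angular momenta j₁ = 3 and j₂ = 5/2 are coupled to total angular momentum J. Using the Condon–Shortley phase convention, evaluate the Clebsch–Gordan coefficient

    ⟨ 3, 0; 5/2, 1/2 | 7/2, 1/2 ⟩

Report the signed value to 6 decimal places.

j₁+j₂−J=2  J+j₁−j₂=4  J−j₁+j₂=3  j₁+j₂+J+1=10
(j₁±m₁, j₂±m₂, J±M) = (3,3,3,2,4,3)
P² = 6912/175
sum k=0..2:
  [0] +1/72 = 1/72
  [1] −1/8 = -1/8
  [2] +1/24 = 1/24
S = -5/72
C² = P²·S² = 4/21 ; C = -0.436436

−√(4/21) ≈ -0.436436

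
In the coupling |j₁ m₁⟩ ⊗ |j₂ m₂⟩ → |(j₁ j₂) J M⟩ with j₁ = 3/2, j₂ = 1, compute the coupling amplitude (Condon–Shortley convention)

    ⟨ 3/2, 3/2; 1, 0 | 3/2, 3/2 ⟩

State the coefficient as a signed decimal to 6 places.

√[4·1!2!1!/5! · 3!0!1!1!3!0!] = √(12/5)
  +(−1)^0/∏(0,1,0,1,2,0)! = 1/2  (running 1/2)
⟨..|..⟩ = √(12/5)·(1/2) = +0.774597

+√(3/5) = +0.774597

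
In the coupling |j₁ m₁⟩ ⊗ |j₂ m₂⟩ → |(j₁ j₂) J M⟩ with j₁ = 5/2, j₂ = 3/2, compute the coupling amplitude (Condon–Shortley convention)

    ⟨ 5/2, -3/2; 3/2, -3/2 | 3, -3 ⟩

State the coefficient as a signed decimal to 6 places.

+0.612372

triangle: 1!*4!*2!/8! = 48/40320
(j±m)!: 1!*4!*0!*3!*0!*6! = 103680
prefactor² = (2J+1)*Δ*N² = 864
  k=0: +1/(0!*1!*4!*0!*0!*2!) = 1/48
Σ = 1/48  ⇒  CG² = 864*1/48² = 3/8
CG = +√(3/8) = +0.612372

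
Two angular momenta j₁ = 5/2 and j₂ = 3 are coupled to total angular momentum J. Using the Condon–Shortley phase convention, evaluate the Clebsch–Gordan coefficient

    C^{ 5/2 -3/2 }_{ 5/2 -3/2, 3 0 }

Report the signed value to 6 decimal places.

√[6·3!2!3!/9! · 1!4!3!3!1!4!] = √(864/35)
  +(−1)^2/∏(2,1,2,1,0,2)! = 1/8  (running 1/8)
  +(−1)^3/∏(3,0,1,0,1,3)! = -1/36  (running 7/72)
⟨..|..⟩ = √(864/35)·(7/72) = +0.483046

+0.483046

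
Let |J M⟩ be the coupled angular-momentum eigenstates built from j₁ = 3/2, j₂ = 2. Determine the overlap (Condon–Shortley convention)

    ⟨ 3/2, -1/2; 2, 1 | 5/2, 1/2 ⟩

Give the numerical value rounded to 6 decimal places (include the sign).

−√(5/14) = -0.597614

triangle: 1!·2!·3!/7! = 12/5040
(j±m)!: 1!·2!·3!·1!·3!·2! = 144
prefactor² = (2J+1)·Δ·N² = 72/35
  k=0: +1/(0!·1!·2!·3!·0!·0!) = 1/12
  k=1: −1/(1!·0!·1!·2!·1!·1!) = -1/2
Σ = -5/12  ⇒  CG² = 72/35·(-5/12)² = 5/14
CG = −√(5/14) = -0.597614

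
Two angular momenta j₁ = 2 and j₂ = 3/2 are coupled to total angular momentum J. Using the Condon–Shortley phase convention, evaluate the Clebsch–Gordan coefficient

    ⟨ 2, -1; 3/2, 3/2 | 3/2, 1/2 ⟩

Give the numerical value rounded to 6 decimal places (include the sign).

+0.632456  (= +√(2/5))

j₁+j₂−J=2  J+j₁−j₂=2  J−j₁+j₂=1  j₁+j₂+J+1=6
(j₁±m₁, j₂±m₂, J±M) = (1,3,3,0,2,1)
P² = 8/5
sum k=2..2:
  [2] +1/2 = 1/2
S = 1/2
C² = P²·S² = 2/5 ; C = +0.632456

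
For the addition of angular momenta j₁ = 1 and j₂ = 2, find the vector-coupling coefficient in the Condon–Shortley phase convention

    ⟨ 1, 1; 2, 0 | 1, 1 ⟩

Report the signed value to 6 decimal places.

j₁+j₂−J=2  J+j₁−j₂=0  J−j₁+j₂=2  j₁+j₂+J+1=5
(j₁±m₁, j₂±m₂, J±M) = (2,0,2,2,2,0)
P² = 8/5
sum k=0..0:
  [0] +1/4 = 1/4
S = 1/4
C² = P²·S² = 1/10 ; C = +0.316228

+0.316228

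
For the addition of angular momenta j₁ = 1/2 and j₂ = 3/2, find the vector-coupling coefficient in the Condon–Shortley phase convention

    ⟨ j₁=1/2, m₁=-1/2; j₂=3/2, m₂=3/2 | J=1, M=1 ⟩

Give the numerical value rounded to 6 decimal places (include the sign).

j₁+j₂−J=1  J+j₁−j₂=0  J−j₁+j₂=2  j₁+j₂+J+1=4
(j₁±m₁, j₂±m₂, J±M) = (0,1,3,0,2,0)
P² = 3
sum k=1..1:
  [1] −1/2 = -1/2
S = -1/2
C² = P²·S² = 3/4 ; C = -0.866025

−√(3/4) = -0.866025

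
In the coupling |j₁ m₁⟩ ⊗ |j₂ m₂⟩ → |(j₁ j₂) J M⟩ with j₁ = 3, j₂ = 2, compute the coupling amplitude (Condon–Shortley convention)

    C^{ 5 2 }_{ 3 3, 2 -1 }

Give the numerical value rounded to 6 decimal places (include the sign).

triangle: 0!·6!·4!/11! = 17280/39916800
(j±m)!: 6!·0!·1!·3!·7!·3! = 130636800
prefactor² = (2J+1)·Δ·N² = 622080
  k=0: +1/(0!·0!·0!·1!·6!·3!) = 1/4320
Σ = 1/4320  ⇒  CG² = 622080·1/4320² = 1/30
CG = +√(1/30) = +0.182574

+√(1/30) ≈ +0.182574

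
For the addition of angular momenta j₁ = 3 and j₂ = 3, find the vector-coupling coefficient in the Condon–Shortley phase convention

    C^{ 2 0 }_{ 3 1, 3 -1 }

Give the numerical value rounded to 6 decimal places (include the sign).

√[5·4!2!2!/9! · 4!2!2!4!2!2!] = √(256/21)
  +(−1)^0/∏(0,4,2,2,0,0)! = 1/96  (running 1/96)
  +(−1)^1/∏(1,3,1,1,1,1)! = -1/6  (running -5/32)
  +(−1)^2/∏(2,2,0,0,2,2)! = 1/16  (running -3/32)
⟨..|..⟩ = √(256/21)·(-3/32) = -0.327327

-0.327327  (= −√(3/28))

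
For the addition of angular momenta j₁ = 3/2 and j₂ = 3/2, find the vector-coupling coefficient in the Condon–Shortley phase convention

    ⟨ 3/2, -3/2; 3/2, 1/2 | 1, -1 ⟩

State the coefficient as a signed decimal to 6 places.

√[3·2!1!1!/5! · 0!3!2!1!0!2!] = √(6/5)
  +(−1)^2/∏(2,0,1,0,0,1)! = 1/2  (running 1/2)
⟨..|..⟩ = √(6/5)·(1/2) = +0.547723

+√(3/10) ≈ +0.547723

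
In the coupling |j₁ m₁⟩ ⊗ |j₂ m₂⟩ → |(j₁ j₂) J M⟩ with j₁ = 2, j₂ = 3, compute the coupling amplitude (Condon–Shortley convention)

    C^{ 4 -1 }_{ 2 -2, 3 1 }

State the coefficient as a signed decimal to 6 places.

-0.534522  (= −√(2/7))

j₁+j₂−J=1  J+j₁−j₂=3  J−j₁+j₂=5  j₁+j₂+J+1=10
(j₁±m₁, j₂±m₂, J±M) = (0,4,4,2,3,5)
P² = 10368/7
sum k=1..1:
  [1] −1/72 = -1/72
S = -1/72
C² = P²·S² = 2/7 ; C = -0.534522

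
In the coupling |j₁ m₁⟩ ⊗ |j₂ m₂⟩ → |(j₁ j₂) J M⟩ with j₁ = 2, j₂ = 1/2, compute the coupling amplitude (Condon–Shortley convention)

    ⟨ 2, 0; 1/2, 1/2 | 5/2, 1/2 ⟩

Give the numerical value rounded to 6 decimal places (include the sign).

+0.774597

√[6·0!4!1!/6! · 2!2!1!0!3!2!] = √(48/5)
  +(−1)^0/∏(0,0,2,1,2,0)! = 1/4  (running 1/4)
⟨..|..⟩ = √(48/5)·(1/4) = +0.774597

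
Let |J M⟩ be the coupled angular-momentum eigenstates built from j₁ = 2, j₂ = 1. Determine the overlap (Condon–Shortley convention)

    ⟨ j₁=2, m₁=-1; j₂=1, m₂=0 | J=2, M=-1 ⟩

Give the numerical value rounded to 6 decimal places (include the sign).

−√(1/6) ≈ -0.408248

j₁+j₂−J=1  J+j₁−j₂=3  J−j₁+j₂=1  j₁+j₂+J+1=6
(j₁±m₁, j₂±m₂, J±M) = (1,3,1,1,1,3)
P² = 3/2
sum k=0..1:
  [0] +1/6 = 1/6
  [1] −1/2 = -1/2
S = -1/3
C² = P²·S² = 1/6 ; C = -0.408248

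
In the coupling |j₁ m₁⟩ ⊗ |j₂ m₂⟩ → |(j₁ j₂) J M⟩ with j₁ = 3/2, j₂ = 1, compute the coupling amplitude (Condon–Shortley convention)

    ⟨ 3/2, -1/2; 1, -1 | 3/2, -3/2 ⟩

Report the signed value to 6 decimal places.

+√(2/5) ≈ +0.632456

triangle: 1!·2!·1!/5! = 2/120
(j±m)!: 1!·2!·0!·2!·0!·3! = 24
prefactor² = (2J+1)·Δ·N² = 8/5
  k=0: +1/(0!·1!·2!·0!·0!·1!) = 1/2
Σ = 1/2  ⇒  CG² = 8/5·1/2² = 2/5
CG = +√(2/5) = +0.632456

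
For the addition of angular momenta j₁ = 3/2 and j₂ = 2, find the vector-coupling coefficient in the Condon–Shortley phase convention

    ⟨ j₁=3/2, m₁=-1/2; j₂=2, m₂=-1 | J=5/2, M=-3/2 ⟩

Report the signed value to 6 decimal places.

j₁+j₂−J=1  J+j₁−j₂=2  J−j₁+j₂=3  j₁+j₂+J+1=7
(j₁±m₁, j₂±m₂, J±M) = (1,2,1,3,1,4)
P² = 144/35
sum k=0..1:
  [0] +1/4 = 1/4
  [1] −1/6 = -1/6
S = 1/12
C² = P²·S² = 1/35 ; C = +0.169031

+√(1/35) = +0.169031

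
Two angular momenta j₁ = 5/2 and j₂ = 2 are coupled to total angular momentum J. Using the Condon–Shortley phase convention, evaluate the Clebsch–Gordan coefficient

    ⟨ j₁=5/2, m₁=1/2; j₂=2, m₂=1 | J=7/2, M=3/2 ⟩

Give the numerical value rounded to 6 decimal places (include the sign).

-0.308607  (= −√(2/21))

√[8·1!4!3!/9! · 3!2!3!1!5!2!] = √(384/7)
  +(−1)^0/∏(0,1,2,3,2,0)! = 1/24  (running 1/24)
  +(−1)^1/∏(1,0,1,2,3,1)! = -1/12  (running -1/24)
⟨..|..⟩ = √(384/7)·(-1/24) = -0.308607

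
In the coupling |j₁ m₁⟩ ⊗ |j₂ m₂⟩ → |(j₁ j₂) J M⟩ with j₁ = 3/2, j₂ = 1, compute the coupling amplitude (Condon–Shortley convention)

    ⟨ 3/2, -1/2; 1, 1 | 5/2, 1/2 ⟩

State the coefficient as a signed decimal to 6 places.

+√(3/10) = +0.547723

j₁+j₂−J=0  J+j₁−j₂=3  J−j₁+j₂=2  j₁+j₂+J+1=6
(j₁±m₁, j₂±m₂, J±M) = (1,2,2,0,3,2)
P² = 24/5
sum k=0..0:
  [0] +1/4 = 1/4
S = 1/4
C² = P²·S² = 3/10 ; C = +0.547723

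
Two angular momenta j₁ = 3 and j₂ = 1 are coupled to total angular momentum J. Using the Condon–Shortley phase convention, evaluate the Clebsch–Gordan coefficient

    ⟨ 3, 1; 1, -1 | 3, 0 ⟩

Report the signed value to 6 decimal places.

+√(1/2) = +0.707107

√[7·1!5!1!/8! · 4!2!0!2!3!3!] = √(72)
  +(−1)^0/∏(0,1,2,0,3,1)! = 1/12  (running 1/12)
⟨..|..⟩ = √(72)·(1/12) = +0.707107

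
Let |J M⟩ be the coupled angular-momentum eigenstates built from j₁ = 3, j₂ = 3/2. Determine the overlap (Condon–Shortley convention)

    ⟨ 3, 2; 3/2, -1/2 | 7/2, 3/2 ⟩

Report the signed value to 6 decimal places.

+0.654654

j₁+j₂−J=1  J+j₁−j₂=5  J−j₁+j₂=2  j₁+j₂+J+1=9
(j₁±m₁, j₂±m₂, J±M) = (5,1,1,2,5,2)
P² = 6400/21
sum k=0..1:
  [0] +1/24 = 1/24
  [1] −1/240 = -1/240
S = 3/80
C² = P²·S² = 3/7 ; C = +0.654654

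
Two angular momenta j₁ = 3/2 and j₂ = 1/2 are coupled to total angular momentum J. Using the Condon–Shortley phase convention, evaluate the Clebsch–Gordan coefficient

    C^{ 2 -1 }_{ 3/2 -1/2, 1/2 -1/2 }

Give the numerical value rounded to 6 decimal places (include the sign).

j₁+j₂−J=0  J+j₁−j₂=3  J−j₁+j₂=1  j₁+j₂+J+1=5
(j₁±m₁, j₂±m₂, J±M) = (1,2,0,1,1,3)
P² = 3
sum k=0..0:
  [0] +1/2 = 1/2
S = 1/2
C² = P²·S² = 3/4 ; C = +0.866025

+0.866025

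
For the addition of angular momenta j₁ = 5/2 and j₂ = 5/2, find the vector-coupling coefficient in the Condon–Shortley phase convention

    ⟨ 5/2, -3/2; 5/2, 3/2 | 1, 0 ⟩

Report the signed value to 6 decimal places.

j₁+j₂−J=4  J+j₁−j₂=1  J−j₁+j₂=1  j₁+j₂+J+1=7
(j₁±m₁, j₂±m₂, J±M) = (1,4,4,1,1,1)
P² = 288/35
sum k=3..4:
  [3] −1/6 = -1/6
  [4] +1/24 = 1/24
S = -1/8
C² = P²·S² = 9/70 ; C = -0.358569

-0.358569  (= −√(9/70))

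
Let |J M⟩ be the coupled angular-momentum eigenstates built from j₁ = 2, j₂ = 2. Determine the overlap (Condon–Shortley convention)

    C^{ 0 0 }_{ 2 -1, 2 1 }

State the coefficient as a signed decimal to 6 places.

-0.447214

√[1·4!0!0!/5! · 1!3!3!1!0!0!] = √(36/5)
  +(−1)^3/∏(3,1,0,0,0,0)! = -1/6  (running -1/6)
⟨..|..⟩ = √(36/5)·(-1/6) = -0.447214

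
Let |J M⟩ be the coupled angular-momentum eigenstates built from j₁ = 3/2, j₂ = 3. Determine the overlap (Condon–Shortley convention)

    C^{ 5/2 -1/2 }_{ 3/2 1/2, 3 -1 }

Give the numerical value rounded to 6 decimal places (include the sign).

-0.119523

triangle: 2!×1!×4!/8! = 48/40320
(j±m)!: 2!×1!×2!×4!×2!×3! = 1152
prefactor² = (2J+1)×Δ×N² = 288/35
  k=0: +1/(0!×2!×1!×2!×0!×2!) = 1/8
  k=1: −1/(1!×1!×0!×1!×1!×3!) = -1/6
Σ = -1/24  ⇒  CG² = 288/35×(-1/24)² = 1/70
CG = −√(1/70) = -0.119523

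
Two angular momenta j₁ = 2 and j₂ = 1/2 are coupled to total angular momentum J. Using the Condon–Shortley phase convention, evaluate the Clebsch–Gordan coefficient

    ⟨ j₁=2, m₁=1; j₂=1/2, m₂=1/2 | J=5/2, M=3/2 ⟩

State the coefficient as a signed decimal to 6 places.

+√(4/5) ≈ +0.894427

j₁+j₂−J=0  J+j₁−j₂=4  J−j₁+j₂=1  j₁+j₂+J+1=6
(j₁±m₁, j₂±m₂, J±M) = (3,1,1,0,4,1)
P² = 144/5
sum k=0..0:
  [0] +1/6 = 1/6
S = 1/6
C² = P²·S² = 4/5 ; C = +0.894427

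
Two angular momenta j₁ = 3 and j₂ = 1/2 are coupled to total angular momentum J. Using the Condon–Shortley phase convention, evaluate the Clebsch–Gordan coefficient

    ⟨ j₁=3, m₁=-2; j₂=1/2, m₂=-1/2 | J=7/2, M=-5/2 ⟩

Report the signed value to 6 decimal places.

√[8·0!6!1!/8! · 1!5!0!1!1!6!] = √(86400/7)
  +(−1)^0/∏(0,0,5,0,1,1)! = 1/120  (running 1/120)
⟨..|..⟩ = √(86400/7)·(1/120) = +0.925820

+√(6/7) ≈ +0.925820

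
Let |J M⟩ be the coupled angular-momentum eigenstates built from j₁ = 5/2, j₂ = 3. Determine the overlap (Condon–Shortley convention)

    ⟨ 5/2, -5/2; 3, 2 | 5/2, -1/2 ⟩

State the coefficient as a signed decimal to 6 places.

-0.597614  (= −√(5/14))

triangle: 3!*2!*3!/9! = 72/362880
(j±m)!: 0!*5!*5!*1!*2!*3! = 172800
prefactor² = (2J+1)*Δ*N² = 1440/7
  k=3: −1/(3!*0!*2!*2!*0!*1!) = -1/24
Σ = -1/24  ⇒  CG² = 1440/7*(-1/24)² = 5/14
CG = −√(5/14) = -0.597614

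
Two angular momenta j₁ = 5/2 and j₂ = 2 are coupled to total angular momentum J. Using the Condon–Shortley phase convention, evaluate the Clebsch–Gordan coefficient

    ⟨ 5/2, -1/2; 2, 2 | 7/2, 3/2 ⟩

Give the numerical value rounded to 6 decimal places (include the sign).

−√(8/21) = -0.617213

√[8·1!4!3!/9! · 2!3!4!0!5!2!] = √(1536/7)
  +(−1)^1/∏(1,0,2,3,2,0)! = -1/24  (running -1/24)
⟨..|..⟩ = √(1536/7)·(-1/24) = -0.617213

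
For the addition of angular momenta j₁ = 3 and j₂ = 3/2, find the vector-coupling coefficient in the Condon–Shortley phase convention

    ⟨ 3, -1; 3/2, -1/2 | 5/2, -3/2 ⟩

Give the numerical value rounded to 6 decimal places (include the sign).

-0.591608  (= −√(7/20))

√[6·2!4!1!/8! · 2!4!1!2!1!4!] = √(576/35)
  +(−1)^0/∏(0,2,4,1,0,0)! = 1/48  (running 1/48)
  +(−1)^1/∏(1,1,3,0,1,1)! = -1/6  (running -7/48)
⟨..|..⟩ = √(576/35)·(-7/48) = -0.591608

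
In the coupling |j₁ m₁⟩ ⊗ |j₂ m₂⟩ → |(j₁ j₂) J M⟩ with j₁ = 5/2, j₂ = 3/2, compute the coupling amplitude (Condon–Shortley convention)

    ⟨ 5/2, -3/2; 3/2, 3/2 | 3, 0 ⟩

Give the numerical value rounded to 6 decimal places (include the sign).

√[7·1!4!2!/8! · 1!4!3!0!3!3!] = √(216/5)
  +(−1)^1/∏(1,0,3,2,1,0)! = -1/12  (running -1/12)
⟨..|..⟩ = √(216/5)·(-1/12) = -0.547723

−√(3/10) ≈ -0.547723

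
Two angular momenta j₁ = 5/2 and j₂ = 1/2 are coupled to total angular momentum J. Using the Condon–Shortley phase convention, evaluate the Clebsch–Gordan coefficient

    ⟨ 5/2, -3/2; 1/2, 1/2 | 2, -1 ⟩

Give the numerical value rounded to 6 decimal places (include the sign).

−√(2/3) = -0.816497

triangle: 1!×4!×0!/6! = 24/720
(j±m)!: 1!×4!×1!×0!×1!×3! = 144
prefactor² = (2J+1)×Δ×N² = 24
  k=1: −1/(1!×0!×3!×0!×1!×0!) = -1/6
Σ = -1/6  ⇒  CG² = 24×(-1/6)² = 2/3
CG = −√(2/3) = -0.816497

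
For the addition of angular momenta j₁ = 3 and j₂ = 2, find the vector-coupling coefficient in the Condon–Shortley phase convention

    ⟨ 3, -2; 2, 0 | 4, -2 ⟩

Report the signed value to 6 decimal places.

√[9·1!5!3!/10! · 1!5!2!2!2!6!] = √(8640/7)
  +(−1)^0/∏(0,1,5,2,0,1)! = 1/240  (running 1/240)
  +(−1)^1/∏(1,0,4,1,1,2)! = -1/48  (running -1/60)
⟨..|..⟩ = √(8640/7)·(-1/60) = -0.585540

−√(12/35) ≈ -0.585540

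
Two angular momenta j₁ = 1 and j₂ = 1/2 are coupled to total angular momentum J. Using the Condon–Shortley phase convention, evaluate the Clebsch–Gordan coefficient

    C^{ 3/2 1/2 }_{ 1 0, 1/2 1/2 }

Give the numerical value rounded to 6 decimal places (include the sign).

+√(2/3) ≈ +0.816497

triangle: 0!*2!*1!/4! = 2/24
(j±m)!: 1!*1!*1!*0!*2!*1! = 2
prefactor² = (2J+1)*Δ*N² = 2/3
  k=0: +1/(0!*0!*1!*1!*1!*0!) = 1
Σ = 1  ⇒  CG² = 2/3*1² = 2/3
CG = +√(2/3) = +0.816497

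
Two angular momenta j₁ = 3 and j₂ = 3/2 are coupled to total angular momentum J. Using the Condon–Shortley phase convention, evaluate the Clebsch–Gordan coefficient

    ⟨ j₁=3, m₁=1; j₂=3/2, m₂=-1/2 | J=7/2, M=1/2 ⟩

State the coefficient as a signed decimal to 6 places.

j₁+j₂−J=1  J+j₁−j₂=5  J−j₁+j₂=2  j₁+j₂+J+1=9
(j₁±m₁, j₂±m₂, J±M) = (4,2,1,2,4,3)
P² = 512/7
sum k=0..1:
  [0] +1/12 = 1/12
  [1] −1/48 = -1/48
S = 1/16
C² = P²·S² = 2/7 ; C = +0.534522

+√(2/7) = +0.534522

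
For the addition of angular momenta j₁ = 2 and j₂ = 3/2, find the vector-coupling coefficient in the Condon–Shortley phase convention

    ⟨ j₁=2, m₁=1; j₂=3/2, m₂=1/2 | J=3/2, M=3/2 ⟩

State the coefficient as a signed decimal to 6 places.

triangle: 2!×2!×1!/6! = 4/720
(j±m)!: 3!×1!×2!×1!×3!×0! = 72
prefactor² = (2J+1)×Δ×N² = 8/5
  k=1: −1/(1!×1!×0!×1!×2!×0!) = -1/2
Σ = -1/2  ⇒  CG² = 8/5×(-1/2)² = 2/5
CG = −√(2/5) = -0.632456

−√(2/5) = -0.632456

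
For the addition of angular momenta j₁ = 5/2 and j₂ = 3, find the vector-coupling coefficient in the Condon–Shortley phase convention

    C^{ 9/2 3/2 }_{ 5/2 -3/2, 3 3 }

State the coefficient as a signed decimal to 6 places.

j₁+j₂−J=1  J+j₁−j₂=4  J−j₁+j₂=5  j₁+j₂+J+1=11
(j₁±m₁, j₂±m₂, J±M) = (1,4,6,0,6,3)
P² = 4147200/77
sum k=1..1:
  [1] −1/720 = -1/720
S = -1/720
C² = P²·S² = 8/77 ; C = -0.322329

−√(8/77) ≈ -0.322329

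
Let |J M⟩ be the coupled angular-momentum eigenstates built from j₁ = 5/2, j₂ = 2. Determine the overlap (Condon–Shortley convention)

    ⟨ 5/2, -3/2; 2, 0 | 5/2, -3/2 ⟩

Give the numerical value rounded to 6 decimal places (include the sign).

j₁+j₂−J=2  J+j₁−j₂=3  J−j₁+j₂=2  j₁+j₂+J+1=8
(j₁±m₁, j₂±m₂, J±M) = (1,4,2,2,1,4)
P² = 288/35
sum k=1..2:
  [1] −1/6 = -1/6
  [2] +1/8 = 1/8
S = -1/24
C² = P²·S² = 1/70 ; C = -0.119523

-0.119523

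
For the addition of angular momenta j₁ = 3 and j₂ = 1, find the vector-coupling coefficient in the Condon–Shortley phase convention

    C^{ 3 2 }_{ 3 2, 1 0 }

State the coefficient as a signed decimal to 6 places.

+√(1/3) = +0.577350

j₁+j₂−J=1  J+j₁−j₂=5  J−j₁+j₂=1  j₁+j₂+J+1=8
(j₁±m₁, j₂±m₂, J±M) = (5,1,1,1,5,1)
P² = 300
sum k=0..1:
  [0] +1/24 = 1/24
  [1] −1/120 = -1/120
S = 1/30
C² = P²·S² = 1/3 ; C = +0.577350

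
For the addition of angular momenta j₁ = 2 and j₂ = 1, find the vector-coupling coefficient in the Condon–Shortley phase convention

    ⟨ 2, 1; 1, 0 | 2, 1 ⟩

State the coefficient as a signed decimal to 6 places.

+√(1/6) ≈ +0.408248

√[5·1!3!1!/6! · 3!1!1!1!3!1!] = √(3/2)
  +(−1)^0/∏(0,1,1,1,2,0)! = 1/2  (running 1/2)
  +(−1)^1/∏(1,0,0,0,3,1)! = -1/6  (running 1/3)
⟨..|..⟩ = √(3/2)·(1/3) = +0.408248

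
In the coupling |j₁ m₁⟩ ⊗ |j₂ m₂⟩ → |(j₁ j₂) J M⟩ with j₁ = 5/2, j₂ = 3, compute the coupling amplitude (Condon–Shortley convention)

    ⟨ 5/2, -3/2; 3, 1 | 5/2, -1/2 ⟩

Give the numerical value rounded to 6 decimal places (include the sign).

j₁+j₂−J=3  J+j₁−j₂=2  J−j₁+j₂=3  j₁+j₂+J+1=9
(j₁±m₁, j₂±m₂, J±M) = (1,4,4,2,2,3)
P² = 576/35
sum k=2..3:
  [2] +1/8 = 1/8
  [3] −1/12 = -1/12
S = 1/24
C² = P²·S² = 1/35 ; C = +0.169031

+√(1/35) ≈ +0.169031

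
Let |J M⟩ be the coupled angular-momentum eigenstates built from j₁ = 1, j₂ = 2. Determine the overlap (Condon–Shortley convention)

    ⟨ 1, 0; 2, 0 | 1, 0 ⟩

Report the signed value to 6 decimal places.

−√(2/5) ≈ -0.632456

j₁+j₂−J=2  J+j₁−j₂=0  J−j₁+j₂=2  j₁+j₂+J+1=5
(j₁±m₁, j₂±m₂, J±M) = (1,1,2,2,1,1)
P² = 2/5
sum k=1..1:
  [1] −1/1 = -1
S = -1
C² = P²·S² = 2/5 ; C = -0.632456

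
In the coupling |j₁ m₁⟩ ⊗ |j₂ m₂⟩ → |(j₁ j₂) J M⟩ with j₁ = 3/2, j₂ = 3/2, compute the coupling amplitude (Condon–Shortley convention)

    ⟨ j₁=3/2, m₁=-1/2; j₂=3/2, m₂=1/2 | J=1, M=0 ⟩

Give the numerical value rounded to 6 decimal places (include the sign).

−√(1/20) = -0.223607

triangle: 2!×1!×1!/5! = 2/120
(j±m)!: 1!×2!×2!×1!×1!×1! = 4
prefactor² = (2J+1)×Δ×N² = 1/5
  k=1: −1/(1!×1!×1!×1!×0!×0!) = -1
  k=2: +1/(2!×0!×0!×0!×1!×1!) = 1/2
Σ = -1/2  ⇒  CG² = 1/5×(-1/2)² = 1/20
CG = −√(1/20) = -0.223607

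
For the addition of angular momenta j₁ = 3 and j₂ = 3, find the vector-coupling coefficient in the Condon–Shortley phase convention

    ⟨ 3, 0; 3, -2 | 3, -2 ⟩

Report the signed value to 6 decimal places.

−√(1/6) ≈ -0.408248

√[7·3!3!3!/10! · 3!3!1!5!1!5!] = √(216)
  +(−1)^0/∏(0,3,3,1,0,2)! = 1/72  (running 1/72)
  +(−1)^1/∏(1,2,2,0,1,3)! = -1/24  (running -1/36)
⟨..|..⟩ = √(216)·(-1/36) = -0.408248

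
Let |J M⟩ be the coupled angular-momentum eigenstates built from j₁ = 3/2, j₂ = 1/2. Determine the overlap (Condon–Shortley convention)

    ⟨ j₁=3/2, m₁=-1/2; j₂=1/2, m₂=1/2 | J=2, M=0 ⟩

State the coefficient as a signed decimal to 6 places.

+0.707107

triangle: 0!·3!·1!/5! = 6/120
(j±m)!: 1!·2!·1!·0!·2!·2! = 8
prefactor² = (2J+1)·Δ·N² = 2
  k=0: +1/(0!·0!·2!·1!·1!·0!) = 1/2
Σ = 1/2  ⇒  CG² = 2·1/2² = 1/2
CG = +√(1/2) = +0.707107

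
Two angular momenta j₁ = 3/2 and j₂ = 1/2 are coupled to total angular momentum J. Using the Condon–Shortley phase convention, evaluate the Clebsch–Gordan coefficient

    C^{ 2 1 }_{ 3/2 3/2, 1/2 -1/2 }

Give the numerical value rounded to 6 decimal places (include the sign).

triangle: 0!×3!×1!/5! = 6/120
(j±m)!: 3!×0!×0!×1!×3!×1! = 36
prefactor² = (2J+1)×Δ×N² = 9
  k=0: +1/(0!×0!×0!×0!×3!×1!) = 1/6
Σ = 1/6  ⇒  CG² = 9×1/6² = 1/4
CG = +√(1/4) = +0.500000

+√(1/4) = +0.500000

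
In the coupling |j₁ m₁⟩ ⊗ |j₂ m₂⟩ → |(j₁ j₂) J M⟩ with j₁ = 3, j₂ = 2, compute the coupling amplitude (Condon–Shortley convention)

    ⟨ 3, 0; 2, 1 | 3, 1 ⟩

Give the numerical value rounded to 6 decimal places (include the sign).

-0.182574

√[7·2!4!2!/9! · 3!3!3!1!4!2!] = √(96/5)
  +(−1)^1/∏(1,1,2,2,2,0)! = -1/8  (running -1/8)
  +(−1)^2/∏(2,0,1,1,3,1)! = 1/12  (running -1/24)
⟨..|..⟩ = √(96/5)·(-1/24) = -0.182574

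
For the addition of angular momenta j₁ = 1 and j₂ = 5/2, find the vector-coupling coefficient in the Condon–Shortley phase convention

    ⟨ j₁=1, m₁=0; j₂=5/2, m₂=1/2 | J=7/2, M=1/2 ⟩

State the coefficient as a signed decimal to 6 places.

√[8·0!2!5!/8! · 1!1!3!2!4!3!] = √(576/7)
  +(−1)^0/∏(0,0,1,3,1,2)! = 1/12  (running 1/12)
⟨..|..⟩ = √(576/7)·(1/12) = +0.755929

+0.755929  (= +√(4/7))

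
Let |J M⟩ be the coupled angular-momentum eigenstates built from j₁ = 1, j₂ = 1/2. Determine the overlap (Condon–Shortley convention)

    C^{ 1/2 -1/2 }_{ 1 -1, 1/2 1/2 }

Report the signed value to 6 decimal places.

√[2·1!1!0!/3! · 0!2!1!0!0!1!] = √(2/3)
  +(−1)^1/∏(1,0,1,0,0,0)! = -1  (running -1)
⟨..|..⟩ = √(2/3)·(-1) = -0.816497

-0.816497  (= −√(2/3))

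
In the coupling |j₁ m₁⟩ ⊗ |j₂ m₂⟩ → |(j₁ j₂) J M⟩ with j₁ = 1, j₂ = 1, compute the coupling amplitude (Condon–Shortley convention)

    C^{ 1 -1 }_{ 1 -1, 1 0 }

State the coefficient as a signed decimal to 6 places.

triangle: 1!*1!*1!/4! = 1/24
(j±m)!: 0!*2!*1!*1!*0!*2! = 4
prefactor² = (2J+1)*Δ*N² = 1/2
  k=1: −1/(1!*0!*1!*0!*0!*1!) = -1
Σ = -1  ⇒  CG² = 1/2*(-1)² = 1/2
CG = −√(1/2) = -0.707107

-0.707107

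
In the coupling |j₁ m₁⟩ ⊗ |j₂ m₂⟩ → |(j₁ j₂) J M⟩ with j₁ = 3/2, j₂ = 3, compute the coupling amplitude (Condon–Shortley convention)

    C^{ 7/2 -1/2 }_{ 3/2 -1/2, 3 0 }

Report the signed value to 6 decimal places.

-0.308607

j₁+j₂−J=1  J+j₁−j₂=2  J−j₁+j₂=5  j₁+j₂+J+1=9
(j₁±m₁, j₂±m₂, J±M) = (1,2,3,3,3,4)
P² = 384/7
sum k=0..1:
  [0] +1/24 = 1/24
  [1] −1/12 = -1/12
S = -1/24
C² = P²·S² = 2/21 ; C = -0.308607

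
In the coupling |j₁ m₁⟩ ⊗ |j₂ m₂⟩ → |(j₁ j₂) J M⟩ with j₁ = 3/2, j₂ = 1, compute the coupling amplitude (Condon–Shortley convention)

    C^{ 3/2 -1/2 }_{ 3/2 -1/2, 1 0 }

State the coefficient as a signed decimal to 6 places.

j₁+j₂−J=1  J+j₁−j₂=2  J−j₁+j₂=1  j₁+j₂+J+1=5
(j₁±m₁, j₂±m₂, J±M) = (1,2,1,1,1,2)
P² = 4/15
sum k=0..1:
  [0] +1/2 = 1/2
  [1] −1/1 = -1
S = -1/2
C² = P²·S² = 1/15 ; C = -0.258199

−√(1/15) ≈ -0.258199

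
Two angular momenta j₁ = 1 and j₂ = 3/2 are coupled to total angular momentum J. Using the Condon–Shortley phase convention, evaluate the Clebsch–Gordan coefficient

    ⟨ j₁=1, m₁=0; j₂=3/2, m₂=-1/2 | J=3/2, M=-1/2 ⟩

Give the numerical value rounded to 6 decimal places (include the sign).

+√(1/15) ≈ +0.258199

triangle: 1!·1!·2!/5! = 2/120
(j±m)!: 1!·1!·1!·2!·1!·2! = 4
prefactor² = (2J+1)·Δ·N² = 4/15
  k=0: +1/(0!·1!·1!·1!·0!·1!) = 1
  k=1: −1/(1!·0!·0!·0!·1!·2!) = -1/2
Σ = 1/2  ⇒  CG² = 4/15·1/2² = 1/15
CG = +√(1/15) = +0.258199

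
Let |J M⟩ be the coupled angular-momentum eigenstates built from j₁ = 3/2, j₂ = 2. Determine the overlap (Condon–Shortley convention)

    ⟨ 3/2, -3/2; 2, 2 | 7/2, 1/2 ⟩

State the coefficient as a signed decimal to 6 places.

+0.169031  (= +√(1/35))

√[8·0!3!4!/8! · 0!3!4!0!4!3!] = √(20736/35)
  +(−1)^0/∏(0,0,3,4,0,0)! = 1/144  (running 1/144)
⟨..|..⟩ = √(20736/35)·(1/144) = +0.169031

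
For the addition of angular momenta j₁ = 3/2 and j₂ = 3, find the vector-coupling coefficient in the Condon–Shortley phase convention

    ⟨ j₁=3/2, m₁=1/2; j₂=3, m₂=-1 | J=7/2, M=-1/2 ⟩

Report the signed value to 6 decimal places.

+√(2/7) = +0.534522

triangle: 1!·2!·5!/9! = 240/362880
(j±m)!: 2!·1!·2!·4!·3!·4! = 13824
prefactor² = (2J+1)·Δ·N² = 512/7
  k=0: +1/(0!·1!·1!·2!·1!·3!) = 1/12
  k=1: −1/(1!·0!·0!·1!·2!·4!) = -1/48
Σ = 1/16  ⇒  CG² = 512/7·1/16² = 2/7
CG = +√(2/7) = +0.534522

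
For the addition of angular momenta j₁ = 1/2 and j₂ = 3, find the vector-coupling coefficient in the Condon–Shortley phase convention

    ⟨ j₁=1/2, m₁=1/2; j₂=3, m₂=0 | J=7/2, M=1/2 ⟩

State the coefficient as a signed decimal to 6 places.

j₁+j₂−J=0  J+j₁−j₂=1  J−j₁+j₂=6  j₁+j₂+J+1=8
(j₁±m₁, j₂±m₂, J±M) = (1,0,3,3,4,3)
P² = 5184/7
sum k=0..0:
  [0] +1/36 = 1/36
S = 1/36
C² = P²·S² = 4/7 ; C = +0.755929

+0.755929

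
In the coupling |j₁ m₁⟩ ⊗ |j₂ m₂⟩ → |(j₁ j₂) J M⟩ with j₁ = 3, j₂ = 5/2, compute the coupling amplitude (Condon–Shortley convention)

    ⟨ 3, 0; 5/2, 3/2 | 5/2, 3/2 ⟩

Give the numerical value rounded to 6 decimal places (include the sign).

+√(7/30) = +0.483046

√[6·3!3!2!/9! · 3!3!4!1!4!1!] = √(864/35)
  +(−1)^2/∏(2,1,1,2,2,0)! = 1/8  (running 1/8)
  +(−1)^3/∏(3,0,0,1,3,1)! = -1/36  (running 7/72)
⟨..|..⟩ = √(864/35)·(7/72) = +0.483046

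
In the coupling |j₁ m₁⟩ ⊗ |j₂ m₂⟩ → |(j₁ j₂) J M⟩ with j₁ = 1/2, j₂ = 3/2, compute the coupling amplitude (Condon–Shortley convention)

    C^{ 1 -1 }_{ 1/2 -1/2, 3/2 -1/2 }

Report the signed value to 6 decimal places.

-0.500000

√[3·1!0!2!/4! · 0!1!1!2!0!2!] = √(1)
  +(−1)^1/∏(1,0,0,0,0,2)! = -1/2  (running -1/2)
⟨..|..⟩ = √(1)·(-1/2) = -0.500000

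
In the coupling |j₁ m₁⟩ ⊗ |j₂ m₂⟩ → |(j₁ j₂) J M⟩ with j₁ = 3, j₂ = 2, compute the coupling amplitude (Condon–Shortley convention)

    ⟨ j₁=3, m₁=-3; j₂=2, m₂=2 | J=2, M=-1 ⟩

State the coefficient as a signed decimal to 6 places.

triangle: 3!·3!·1!/8! = 36/40320
(j±m)!: 0!·6!·4!·0!·1!·3! = 103680
prefactor² = (2J+1)·Δ·N² = 3240/7
  k=3: −1/(3!·0!·3!·1!·0!·0!) = -1/36
Σ = -1/36  ⇒  CG² = 3240/7·(-1/36)² = 5/14
CG = −√(5/14) = -0.597614

−√(5/14) ≈ -0.597614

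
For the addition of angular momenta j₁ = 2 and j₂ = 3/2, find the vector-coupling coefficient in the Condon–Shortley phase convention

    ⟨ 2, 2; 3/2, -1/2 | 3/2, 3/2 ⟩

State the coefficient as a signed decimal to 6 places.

+√(2/5) = +0.632456

triangle: 2!×2!×1!/6! = 4/720
(j±m)!: 4!×0!×1!×2!×3!×0! = 288
prefactor² = (2J+1)×Δ×N² = 32/5
  k=0: +1/(0!×2!×0!×1!×2!×0!) = 1/4
Σ = 1/4  ⇒  CG² = 32/5×1/4² = 2/5
CG = +√(2/5) = +0.632456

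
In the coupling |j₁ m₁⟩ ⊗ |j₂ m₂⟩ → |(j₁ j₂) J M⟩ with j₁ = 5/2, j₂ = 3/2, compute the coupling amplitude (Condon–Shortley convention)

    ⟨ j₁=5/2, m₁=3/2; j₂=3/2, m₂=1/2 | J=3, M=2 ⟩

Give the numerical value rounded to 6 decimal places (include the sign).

j₁+j₂−J=1  J+j₁−j₂=4  J−j₁+j₂=2  j₁+j₂+J+1=8
(j₁±m₁, j₂±m₂, J±M) = (4,1,2,1,5,1)
P² = 48
sum k=0..1:
  [0] +1/12 = 1/12
  [1] −1/24 = -1/24
S = 1/24
C² = P²·S² = 1/12 ; C = +0.288675

+√(1/12) ≈ +0.288675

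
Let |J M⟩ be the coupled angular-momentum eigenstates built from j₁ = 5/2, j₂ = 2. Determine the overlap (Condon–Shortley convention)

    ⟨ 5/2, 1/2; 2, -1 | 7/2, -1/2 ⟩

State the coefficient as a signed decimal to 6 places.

√[8·1!4!3!/9! · 3!2!1!3!3!4!] = √(1152/35)
  +(−1)^0/∏(0,1,2,1,2,2)! = 1/8  (running 1/8)
  +(−1)^1/∏(1,0,1,0,3,3)! = -1/36  (running 7/72)
⟨..|..⟩ = √(1152/35)·(7/72) = +0.557773

+0.557773  (= +√(14/45))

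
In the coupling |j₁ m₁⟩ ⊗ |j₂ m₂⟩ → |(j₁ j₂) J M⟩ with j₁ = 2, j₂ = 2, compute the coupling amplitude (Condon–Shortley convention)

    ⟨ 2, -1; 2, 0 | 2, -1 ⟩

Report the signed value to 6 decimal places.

−√(1/14) = -0.267261

triangle: 2!×2!×2!/7! = 8/5040
(j±m)!: 1!×3!×2!×2!×1!×3! = 144
prefactor² = (2J+1)×Δ×N² = 8/7
  k=1: −1/(1!×1!×2!×1!×0!×1!) = -1/2
  k=2: +1/(2!×0!×1!×0!×1!×2!) = 1/4
Σ = -1/4  ⇒  CG² = 8/7×(-1/4)² = 1/14
CG = −√(1/14) = -0.267261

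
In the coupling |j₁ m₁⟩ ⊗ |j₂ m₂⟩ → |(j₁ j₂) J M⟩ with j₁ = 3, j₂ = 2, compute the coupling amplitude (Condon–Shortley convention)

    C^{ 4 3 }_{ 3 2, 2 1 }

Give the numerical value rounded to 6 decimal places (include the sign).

+√(1/20) ≈ +0.223607

triangle: 1!×5!×3!/10! = 720/3628800
(j±m)!: 5!×1!×3!×1!×7!×1! = 3628800
prefactor² = (2J+1)×Δ×N² = 6480
  k=0: +1/(0!×1!×1!×3!×4!×0!) = 1/144
  k=1: −1/(1!×0!×0!×2!×5!×1!) = -1/240
Σ = 1/360  ⇒  CG² = 6480×1/360² = 1/20
CG = +√(1/20) = +0.223607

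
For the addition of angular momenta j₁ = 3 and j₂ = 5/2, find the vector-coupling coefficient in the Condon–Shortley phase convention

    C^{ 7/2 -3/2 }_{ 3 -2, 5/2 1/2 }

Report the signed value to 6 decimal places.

triangle: 2!*4!*3!/10! = 288/3628800
(j±m)!: 1!*5!*3!*2!*2!*5! = 345600
prefactor² = (2J+1)*Δ*N² = 1536/7
  k=1: −1/(1!*1!*4!*2!*0!*1!) = -1/48
  k=2: +1/(2!*0!*3!*1!*1!*2!) = 1/24
Σ = 1/48  ⇒  CG² = 1536/7*1/48² = 2/21
CG = +√(2/21) = +0.308607

+√(2/21) = +0.308607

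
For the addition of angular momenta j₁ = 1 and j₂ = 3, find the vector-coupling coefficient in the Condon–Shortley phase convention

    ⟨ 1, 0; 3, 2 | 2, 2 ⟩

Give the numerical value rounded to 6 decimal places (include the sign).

j₁+j₂−J=2  J+j₁−j₂=0  J−j₁+j₂=4  j₁+j₂+J+1=7
(j₁±m₁, j₂±m₂, J±M) = (1,1,5,1,4,0)
P² = 960/7
sum k=1..1:
  [1] −1/24 = -1/24
S = -1/24
C² = P²·S² = 5/21 ; C = -0.487950

-0.487950  (= −√(5/21))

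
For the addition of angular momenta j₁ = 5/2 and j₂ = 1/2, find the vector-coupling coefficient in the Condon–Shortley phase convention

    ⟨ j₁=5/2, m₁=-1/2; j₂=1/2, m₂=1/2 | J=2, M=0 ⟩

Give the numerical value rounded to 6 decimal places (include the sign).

triangle: 1!*4!*0!/6! = 24/720
(j±m)!: 2!*3!*1!*0!*2!*2! = 48
prefactor² = (2J+1)*Δ*N² = 8
  k=1: −1/(1!*0!*2!*0!*2!*0!) = -1/4
Σ = -1/4  ⇒  CG² = 8*(-1/4)² = 1/2
CG = −√(1/2) = -0.707107

−√(1/2) = -0.707107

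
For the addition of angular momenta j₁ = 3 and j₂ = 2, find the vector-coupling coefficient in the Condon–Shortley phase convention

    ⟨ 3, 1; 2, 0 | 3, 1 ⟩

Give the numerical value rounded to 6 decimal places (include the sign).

j₁+j₂−J=2  J+j₁−j₂=4  J−j₁+j₂=2  j₁+j₂+J+1=9
(j₁±m₁, j₂±m₂, J±M) = (4,2,2,2,4,2)
P² = 256/15
sum k=0..2:
  [0] +1/16 = 1/16
  [1] −1/6 = -1/6
  [2] +1/96 = 1/96
S = -3/32
C² = P²·S² = 3/20 ; C = -0.387298

-0.387298  (= −√(3/20))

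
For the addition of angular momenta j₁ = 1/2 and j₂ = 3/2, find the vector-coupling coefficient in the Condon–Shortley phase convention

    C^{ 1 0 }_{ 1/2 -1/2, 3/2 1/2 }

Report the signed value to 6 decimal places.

√[3·1!0!2!/4! · 0!1!2!1!1!1!] = √(1/2)
  +(−1)^1/∏(1,0,0,1,0,1)! = -1  (running -1)
⟨..|..⟩ = √(1/2)·(-1) = -0.707107

−√(1/2) = -0.707107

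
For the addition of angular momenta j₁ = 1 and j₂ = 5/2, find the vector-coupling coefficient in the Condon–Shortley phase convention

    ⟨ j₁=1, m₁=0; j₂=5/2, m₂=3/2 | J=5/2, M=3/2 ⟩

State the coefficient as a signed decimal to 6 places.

triangle: 1!*1!*4!/7! = 24/5040
(j±m)!: 1!*1!*4!*1!*4!*1! = 576
prefactor² = (2J+1)*Δ*N² = 576/35
  k=0: +1/(0!*1!*1!*4!*0!*0!) = 1/24
  k=1: −1/(1!*0!*0!*3!*1!*1!) = -1/6
Σ = -1/8  ⇒  CG² = 576/35*(-1/8)² = 9/35
CG = −√(9/35) = -0.507093

-0.507093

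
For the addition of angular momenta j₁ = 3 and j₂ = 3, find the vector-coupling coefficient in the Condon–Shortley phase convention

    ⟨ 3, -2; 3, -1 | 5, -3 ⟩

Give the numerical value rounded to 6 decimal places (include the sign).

triangle: 1!·5!·5!/12! = 14400/479001600
(j±m)!: 1!·5!·2!·4!·2!·8! = 464486400
prefactor² = (2J+1)·Δ·N² = 153600
  k=0: +1/(0!·1!·5!·2!·0!·3!) = 1/1440
  k=1: −1/(1!·0!·4!·1!·1!·4!) = -1/576
Σ = -1/960  ⇒  CG² = 153600·(-1/960)² = 1/6
CG = −√(1/6) = -0.408248

−√(1/6) ≈ -0.408248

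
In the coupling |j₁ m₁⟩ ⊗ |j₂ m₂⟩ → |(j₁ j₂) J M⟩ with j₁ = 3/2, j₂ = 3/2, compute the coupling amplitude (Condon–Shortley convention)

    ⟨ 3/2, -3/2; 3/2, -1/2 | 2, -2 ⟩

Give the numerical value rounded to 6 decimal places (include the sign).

√[5·1!2!2!/6! · 0!3!1!2!0!4!] = √(8)
  +(−1)^1/∏(1,0,2,0,0,2)! = -1/4  (running -1/4)
⟨..|..⟩ = √(8)·(-1/4) = -0.707107

−√(1/2) ≈ -0.707107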